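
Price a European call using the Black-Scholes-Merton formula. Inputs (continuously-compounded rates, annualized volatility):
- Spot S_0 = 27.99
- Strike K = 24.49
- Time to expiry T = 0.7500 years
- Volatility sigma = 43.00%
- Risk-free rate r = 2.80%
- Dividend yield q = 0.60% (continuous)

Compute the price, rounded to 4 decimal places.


Answer: Price = 6.0732

Derivation:
d1 = (ln(S/K) + (r - q + 0.5*sigma^2) * T) / (sigma * sqrt(T)) = 0.58921934
d2 = d1 - sigma * sqrt(T) = 0.21682841
exp(-rT) = 0.97921896; exp(-qT) = 0.99551011
C = S_0 * exp(-qT) * N(d1) - K * exp(-rT) * N(d2)
N(d1) = 0.72214293; N(d2) = 0.58582897
C = 27.9900 * 0.99551011 * 0.72214293 - 24.4900 * 0.97921896 * 0.58582897 = 6.0732


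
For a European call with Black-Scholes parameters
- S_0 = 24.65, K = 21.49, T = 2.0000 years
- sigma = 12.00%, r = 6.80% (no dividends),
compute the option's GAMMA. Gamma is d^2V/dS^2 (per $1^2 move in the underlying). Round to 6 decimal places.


Answer: Gamma = 0.022688

Derivation:
d1 = 1.6946355527; d2 = 1.5249299252
phi(d1) = 0.0949093208; exp(-qT) = 1.0000000000; exp(-rT) = 0.8728426325
Gamma = exp(-qT) * phi(d1) / (S * sigma * sqrt(T)) = 1.0000000000 * 0.0949093208 / (24.6500 * 0.1200 * 1.4142135624) = 0.022688


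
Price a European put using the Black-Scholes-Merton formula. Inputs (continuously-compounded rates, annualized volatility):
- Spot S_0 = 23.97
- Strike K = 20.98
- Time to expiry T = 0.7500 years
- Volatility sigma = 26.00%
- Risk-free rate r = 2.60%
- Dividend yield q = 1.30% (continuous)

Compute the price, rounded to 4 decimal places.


d1 = (ln(S/K) + (r - q + 0.5*sigma^2) * T) / (sigma * sqrt(T)) = 0.74759508
d2 = d1 - sigma * sqrt(T) = 0.52242847
exp(-rT) = 0.98068890; exp(-qT) = 0.99029738
P = K * exp(-rT) * N(-d2) - S_0 * exp(-qT) * N(-d1)
N(-d1) = 0.22735222; N(-d2) = 0.30068602
P = 20.9800 * 0.98068890 * 0.30068602 - 23.9700 * 0.99029738 * 0.22735222 = 0.7898

Answer: Price = 0.7898


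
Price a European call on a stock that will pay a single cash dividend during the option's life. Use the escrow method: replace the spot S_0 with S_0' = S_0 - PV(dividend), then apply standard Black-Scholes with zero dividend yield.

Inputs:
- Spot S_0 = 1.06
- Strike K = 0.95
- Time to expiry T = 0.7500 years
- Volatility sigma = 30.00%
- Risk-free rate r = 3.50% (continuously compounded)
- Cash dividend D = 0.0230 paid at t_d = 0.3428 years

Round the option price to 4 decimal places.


PV(D) = D * exp(-r * t_d) = 0.0230 * 0.98807369 = 0.02272569
S_0' = S_0 - PV(D) = 1.0600 - 0.02272569 = 1.03727431
d1 = (ln(S_0'/K) + (r + sigma^2/2)*T) / (sigma*sqrt(T)) = 0.56922775
d2 = d1 - sigma*sqrt(T) = 0.30942013
exp(-rT) = 0.97409154
N(d1) = 0.71539920; N(d2) = 0.62149902
C = S_0' * N(d1) - K * exp(-rT) * N(d2) = 1.03727431 * 0.71539920 - 0.9500 * 0.97409154 * 0.62149902 = 0.1669

Answer: Price = 0.1669


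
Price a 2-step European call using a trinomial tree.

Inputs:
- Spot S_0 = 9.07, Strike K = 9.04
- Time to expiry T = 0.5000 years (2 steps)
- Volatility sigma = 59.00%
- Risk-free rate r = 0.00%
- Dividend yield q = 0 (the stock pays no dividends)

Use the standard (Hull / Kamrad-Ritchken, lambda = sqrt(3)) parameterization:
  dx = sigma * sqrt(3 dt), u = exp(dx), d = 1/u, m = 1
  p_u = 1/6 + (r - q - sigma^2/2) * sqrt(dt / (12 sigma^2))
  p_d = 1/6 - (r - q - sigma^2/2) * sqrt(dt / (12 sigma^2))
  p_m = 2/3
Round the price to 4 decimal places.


Answer: Price = V(0,0) = 1.2694

Derivation:
dt = T/N = 0.250000; dx = sigma*sqrt(3*dt) = 0.510955
u = exp(dx) = 1.666882; d = 1/u = 0.599922
p_u = 0.124087, p_m = 0.666667, p_d = 0.209246
Discount per step: exp(-r*dt) = 1.000000
Stock lattice S(k, j) with j the centered position index:
  k=0: S(0,+0) = 9.0700
  k=1: S(1,-1) = 5.4413; S(1,+0) = 9.0700; S(1,+1) = 15.1186
  k=2: S(2,-2) = 3.2644; S(2,-1) = 5.4413; S(2,+0) = 9.0700; S(2,+1) = 15.1186; S(2,+2) = 25.2010
Terminal payoffs V(N, j) = max(S_T - K, 0):
  V(2,-2) = 0.000000; V(2,-1) = 0.000000; V(2,+0) = 0.030000; V(2,+1) = 6.078622; V(2,+2) = 16.160964
Backward induction: V(k, j) = exp(-r*dt) * [p_u * V(k+1, j+1) + p_m * V(k+1, j) + p_d * V(k+1, j-1)]
  V(1,-1) = exp(-r*dt) * [p_u*0.030000 + p_m*0.000000 + p_d*0.000000] = 0.003723
  V(1,+0) = exp(-r*dt) * [p_u*6.078622 + p_m*0.030000 + p_d*0.000000] = 0.774279
  V(1,+1) = exp(-r*dt) * [p_u*16.160964 + p_m*6.078622 + p_d*0.030000] = 6.064059
  V(0,+0) = exp(-r*dt) * [p_u*6.064059 + p_m*0.774279 + p_d*0.003723] = 1.269436


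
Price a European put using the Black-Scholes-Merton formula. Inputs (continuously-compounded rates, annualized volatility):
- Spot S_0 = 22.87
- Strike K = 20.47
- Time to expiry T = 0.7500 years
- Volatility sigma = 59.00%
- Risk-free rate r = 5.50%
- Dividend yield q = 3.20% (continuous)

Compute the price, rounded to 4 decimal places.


Answer: Price = 3.0184

Derivation:
d1 = (ln(S/K) + (r - q + 0.5*sigma^2) * T) / (sigma * sqrt(T)) = 0.50621506
d2 = d1 - sigma * sqrt(T) = -0.00473993
exp(-rT) = 0.95958920; exp(-qT) = 0.97628571
P = K * exp(-rT) * N(-d2) - S_0 * exp(-qT) * N(-d1)
N(-d1) = 0.30635284; N(-d2) = 0.50189095
P = 20.4700 * 0.95958920 * 0.50189095 - 22.8700 * 0.97628571 * 0.30635284 = 3.0184


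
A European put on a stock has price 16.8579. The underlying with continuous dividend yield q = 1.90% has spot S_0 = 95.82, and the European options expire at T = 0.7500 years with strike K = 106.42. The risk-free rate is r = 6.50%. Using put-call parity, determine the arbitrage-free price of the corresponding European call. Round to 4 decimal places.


Put-call parity: C - P = S_0 * exp(-qT) - K * exp(-rT).
S_0 * exp(-qT) = 95.8200 * 0.98585105 = 94.46424768
K * exp(-rT) = 106.4200 * 0.95241920 = 101.35645177
C = P + S*exp(-qT) - K*exp(-rT)
C = 16.8579 + 94.46424768 - 101.35645177 = 9.9657

Answer: Call price = 9.9657


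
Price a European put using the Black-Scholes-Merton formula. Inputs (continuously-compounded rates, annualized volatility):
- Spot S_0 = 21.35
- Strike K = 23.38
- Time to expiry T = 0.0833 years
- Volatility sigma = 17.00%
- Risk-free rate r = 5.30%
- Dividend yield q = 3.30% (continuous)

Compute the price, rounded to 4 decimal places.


d1 = (ln(S/K) + (r - q + 0.5*sigma^2) * T) / (sigma * sqrt(T)) = -1.79271596
d2 = d1 - sigma * sqrt(T) = -1.84178092
exp(-rT) = 0.99559483; exp(-qT) = 0.99725487
P = K * exp(-rT) * N(-d2) - S_0 * exp(-qT) * N(-d1)
N(-d1) = 0.96349082; N(-d2) = 0.96724640
P = 23.3800 * 0.99559483 * 0.96724640 - 21.3500 * 0.99725487 * 0.96349082 = 2.0005

Answer: Price = 2.0005


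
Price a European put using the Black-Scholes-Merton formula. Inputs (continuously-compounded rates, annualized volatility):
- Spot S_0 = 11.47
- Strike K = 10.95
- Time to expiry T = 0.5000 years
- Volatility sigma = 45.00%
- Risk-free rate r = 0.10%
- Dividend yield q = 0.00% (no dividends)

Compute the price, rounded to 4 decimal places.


d1 = (ln(S/K) + (r - q + 0.5*sigma^2) * T) / (sigma * sqrt(T)) = 0.30647728
d2 = d1 - sigma * sqrt(T) = -0.01172077
exp(-rT) = 0.99950012; exp(-qT) = 1.00000000
P = K * exp(-rT) * N(-d2) - S_0 * exp(-qT) * N(-d1)
N(-d1) = 0.37962064; N(-d2) = 0.50467580
P = 10.9500 * 0.99950012 * 0.50467580 - 11.4700 * 1.00000000 * 0.37962064 = 1.1692

Answer: Price = 1.1692


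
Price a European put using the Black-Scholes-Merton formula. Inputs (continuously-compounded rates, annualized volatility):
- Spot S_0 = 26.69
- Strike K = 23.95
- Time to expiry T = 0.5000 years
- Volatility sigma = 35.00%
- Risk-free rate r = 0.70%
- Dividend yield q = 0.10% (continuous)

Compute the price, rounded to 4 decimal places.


d1 = (ln(S/K) + (r - q + 0.5*sigma^2) * T) / (sigma * sqrt(T)) = 0.57354700
d2 = d1 - sigma * sqrt(T) = 0.32605962
exp(-rT) = 0.99650612; exp(-qT) = 0.99950012
P = K * exp(-rT) * N(-d2) - S_0 * exp(-qT) * N(-d1)
N(-d1) = 0.28313719; N(-d2) = 0.37218962
P = 23.9500 * 0.99650612 * 0.37218962 - 26.6900 * 0.99950012 * 0.28313719 = 1.3296

Answer: Price = 1.3296


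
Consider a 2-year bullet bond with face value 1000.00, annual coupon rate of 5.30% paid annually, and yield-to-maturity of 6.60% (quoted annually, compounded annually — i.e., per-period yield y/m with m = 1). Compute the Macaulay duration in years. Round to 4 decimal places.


Answer: Macaulay duration = 1.9491 years

Derivation:
Coupon per period c = face * coupon_rate / m = 53.000000
Periods per year m = 1; per-period yield y/m = 0.066000
Number of cashflows N = 2
Cashflows (t years, CF_t, discount factor 1/(1+y/m)^(m*t), PV):
  t = 1.0000: CF_t = 53.000000, DF = 0.938086, PV = 49.718574
  t = 2.0000: CF_t = 1053.000000, DF = 0.880006, PV = 926.646227
Price P = sum_t PV_t = 976.364801
Macaulay numerator sum_t t * PV_t:
  t * PV_t at t = 1.0000: 49.718574
  t * PV_t at t = 2.0000: 1853.292454
Macaulay duration D = (sum_t t * PV_t) / P = 1903.011028 / 976.364801 = 1.949078


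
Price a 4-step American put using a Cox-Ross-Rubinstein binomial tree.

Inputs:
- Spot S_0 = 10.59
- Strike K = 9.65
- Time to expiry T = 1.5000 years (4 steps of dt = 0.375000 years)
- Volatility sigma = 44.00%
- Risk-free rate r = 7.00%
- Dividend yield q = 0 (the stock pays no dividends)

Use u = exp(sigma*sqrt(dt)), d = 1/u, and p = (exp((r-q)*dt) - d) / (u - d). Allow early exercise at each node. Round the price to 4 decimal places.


dt = T/N = 0.375000
u = exp(sigma*sqrt(dt)) = 1.309236; d = 1/u = 0.763804
p = (exp((r-q)*dt) - d) / (u - d) = 0.481808
Discount per step: exp(-r*dt) = 0.974092
Stock lattice S(k, i) with i counting down-moves:
  k=0: S(0,0) = 10.5900
  k=1: S(1,0) = 13.8648; S(1,1) = 8.0887
  k=2: S(2,0) = 18.1523; S(2,1) = 10.5900; S(2,2) = 6.1782
  k=3: S(3,0) = 23.7657; S(3,1) = 13.8648; S(3,2) = 8.0887; S(3,3) = 4.7189
  k=4: S(4,0) = 31.1149; S(4,1) = 18.1523; S(4,2) = 10.5900; S(4,3) = 6.1782; S(4,4) = 3.6043
Terminal payoffs V(N, i) = max(K - S_T, 0):
  V(4,0) = 0.000000; V(4,1) = 0.000000; V(4,2) = 0.000000; V(4,3) = 3.471828; V(4,4) = 6.045674
Backward induction: V(k, i) = exp(-r*dt) * [p * V(k+1, i) + (1-p) * V(k+1, i+1)]; then take max(V_cont, immediate exercise) for American.
  V(3,0) = exp(-r*dt) * [p*0.000000 + (1-p)*0.000000] = 0.000000; exercise = 0.000000; V(3,0) = max -> 0.000000
  V(3,1) = exp(-r*dt) * [p*0.000000 + (1-p)*0.000000] = 0.000000; exercise = 0.000000; V(3,1) = max -> 0.000000
  V(3,2) = exp(-r*dt) * [p*0.000000 + (1-p)*3.471828] = 1.752463; exercise = 1.561314; V(3,2) = max -> 1.752463
  V(3,3) = exp(-r*dt) * [p*3.471828 + (1-p)*6.045674] = 4.681070; exercise = 4.931087; V(3,3) = max -> 4.931087
  V(2,0) = exp(-r*dt) * [p*0.000000 + (1-p)*0.000000] = 0.000000; exercise = 0.000000; V(2,0) = max -> 0.000000
  V(2,1) = exp(-r*dt) * [p*0.000000 + (1-p)*1.752463] = 0.884585; exercise = 0.000000; V(2,1) = max -> 0.884585
  V(2,2) = exp(-r*dt) * [p*1.752463 + (1-p)*4.931087] = 3.311522; exercise = 3.471828; V(2,2) = max -> 3.471828
  V(1,0) = exp(-r*dt) * [p*0.000000 + (1-p)*0.884585] = 0.446509; exercise = 0.000000; V(1,0) = max -> 0.446509
  V(1,1) = exp(-r*dt) * [p*0.884585 + (1-p)*3.471828] = 2.167620; exercise = 1.561314; V(1,1) = max -> 2.167620
  V(0,0) = exp(-r*dt) * [p*0.446509 + (1-p)*2.167620] = 1.303700; exercise = 0.000000; V(0,0) = max -> 1.303700

Answer: Price = V(0,0) = 1.3037


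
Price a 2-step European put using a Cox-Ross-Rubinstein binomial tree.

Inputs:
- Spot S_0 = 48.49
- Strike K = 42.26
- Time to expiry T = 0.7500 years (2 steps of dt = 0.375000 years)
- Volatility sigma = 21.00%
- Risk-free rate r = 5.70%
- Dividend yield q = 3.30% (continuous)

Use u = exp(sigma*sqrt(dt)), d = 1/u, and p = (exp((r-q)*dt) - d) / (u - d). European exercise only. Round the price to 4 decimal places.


dt = T/N = 0.375000
u = exp(sigma*sqrt(dt)) = 1.137233; d = 1/u = 0.879327
p = (exp((r-q)*dt) - d) / (u - d) = 0.502949
Discount per step: exp(-r*dt) = 0.978852
Stock lattice S(k, i) with i counting down-moves:
  k=0: S(0,0) = 48.4900
  k=1: S(1,0) = 55.1444; S(1,1) = 42.6386
  k=2: S(2,0) = 62.7121; S(2,1) = 48.4900; S(2,2) = 37.4933
Terminal payoffs V(N, i) = max(K - S_T, 0):
  V(2,0) = 0.000000; V(2,1) = 0.000000; V(2,2) = 4.766741
Backward induction: V(k, i) = exp(-r*dt) * [p * V(k+1, i) + (1-p) * V(k+1, i+1)].
  V(1,0) = exp(-r*dt) * [p*0.000000 + (1-p)*0.000000] = 0.000000
  V(1,1) = exp(-r*dt) * [p*0.000000 + (1-p)*4.766741] = 2.319208
  V(0,0) = exp(-r*dt) * [p*0.000000 + (1-p)*2.319208] = 1.128387

Answer: Price = V(0,0) = 1.1284


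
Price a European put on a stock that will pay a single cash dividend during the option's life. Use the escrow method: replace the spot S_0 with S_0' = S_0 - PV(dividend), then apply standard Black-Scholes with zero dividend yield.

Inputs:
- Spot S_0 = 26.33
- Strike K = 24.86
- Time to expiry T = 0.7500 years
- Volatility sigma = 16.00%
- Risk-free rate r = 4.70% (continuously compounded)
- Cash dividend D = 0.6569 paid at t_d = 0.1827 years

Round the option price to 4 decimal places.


PV(D) = D * exp(-r * t_d) = 0.6569 * 0.99144986 = 0.65128341
S_0' = S_0 - PV(D) = 26.3300 - 0.65128341 = 25.67871659
d1 = (ln(S_0'/K) + (r + sigma^2/2)*T) / (sigma*sqrt(T)) = 0.55752128
d2 = d1 - sigma*sqrt(T) = 0.41895721
exp(-rT) = 0.96536405
N(-d1) = 0.28858566; N(-d2) = 0.33762370
P = K * exp(-rT) * N(-d2) - S_0' * N(-d1) = 24.8600 * 0.96536405 * 0.33762370 - 25.67871659 * 0.28858566 = 0.6921

Answer: Price = 0.6921


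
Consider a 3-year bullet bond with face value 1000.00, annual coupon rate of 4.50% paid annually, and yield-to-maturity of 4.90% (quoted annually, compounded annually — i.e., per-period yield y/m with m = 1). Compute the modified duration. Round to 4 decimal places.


Answer: Modified duration = 2.7378

Derivation:
Coupon per period c = face * coupon_rate / m = 45.000000
Periods per year m = 1; per-period yield y/m = 0.049000
Number of cashflows N = 3
Cashflows (t years, CF_t, discount factor 1/(1+y/m)^(m*t), PV):
  t = 1.0000: CF_t = 45.000000, DF = 0.953289, PV = 42.897998
  t = 2.0000: CF_t = 45.000000, DF = 0.908760, PV = 40.894183
  t = 3.0000: CF_t = 1045.000000, DF = 0.866310, PV = 905.294383
Price P = sum_t PV_t = 989.086564
First compute Macaulay numerator sum_t t * PV_t:
  t * PV_t at t = 1.0000: 42.897998
  t * PV_t at t = 2.0000: 81.788366
  t * PV_t at t = 3.0000: 2715.883150
Macaulay duration D = 2840.569514 / 989.086564 = 2.871912
Modified duration = D / (1 + y/m) = 2.871912 / (1 + 0.049000) = 2.737762


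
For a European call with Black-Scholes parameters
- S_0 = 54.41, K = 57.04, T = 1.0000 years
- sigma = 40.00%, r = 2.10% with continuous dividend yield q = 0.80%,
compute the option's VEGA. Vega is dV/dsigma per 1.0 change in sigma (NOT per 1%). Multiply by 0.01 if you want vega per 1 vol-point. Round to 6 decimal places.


d1 = 0.1144879610; d2 = -0.2855120390
phi(d1) = 0.3963362627; exp(-qT) = 0.9920319148; exp(-rT) = 0.9792189646
Vega = S * exp(-qT) * phi(d1) * sqrt(T) = 54.4100 * 0.9920319148 * 0.3963362627 * 1.0000000000 = 21.392827

Answer: Vega = 21.392827


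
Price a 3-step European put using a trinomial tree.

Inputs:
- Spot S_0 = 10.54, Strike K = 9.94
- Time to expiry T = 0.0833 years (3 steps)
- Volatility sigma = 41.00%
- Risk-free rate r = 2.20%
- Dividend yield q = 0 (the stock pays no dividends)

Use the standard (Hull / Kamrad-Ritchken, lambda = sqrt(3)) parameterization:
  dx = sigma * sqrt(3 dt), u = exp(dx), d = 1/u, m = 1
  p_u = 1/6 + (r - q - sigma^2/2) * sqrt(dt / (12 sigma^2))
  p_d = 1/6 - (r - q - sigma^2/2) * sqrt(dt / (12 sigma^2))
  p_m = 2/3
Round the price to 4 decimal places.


Answer: Price = V(0,0) = 0.2531

Derivation:
dt = T/N = 0.027767; dx = sigma*sqrt(3*dt) = 0.118333
u = exp(dx) = 1.125619; d = 1/u = 0.888400
p_u = 0.159387, p_m = 0.666667, p_d = 0.173947
Discount per step: exp(-r*dt) = 0.999389
Stock lattice S(k, j) with j the centered position index:
  k=0: S(0,+0) = 10.5400
  k=1: S(1,-1) = 9.3637; S(1,+0) = 10.5400; S(1,+1) = 11.8640
  k=2: S(2,-2) = 8.3187; S(2,-1) = 9.3637; S(2,+0) = 10.5400; S(2,+1) = 11.8640; S(2,+2) = 13.3544
  k=3: S(3,-3) = 7.3904; S(3,-2) = 8.3187; S(3,-1) = 9.3637; S(3,+0) = 10.5400; S(3,+1) = 11.8640; S(3,+2) = 13.3544; S(3,+3) = 15.0319
Terminal payoffs V(N, j) = max(K - S_T, 0):
  V(3,-3) = 2.549627; V(3,-2) = 1.621256; V(3,-1) = 0.576263; V(3,+0) = 0.000000; V(3,+1) = 0.000000; V(3,+2) = 0.000000; V(3,+3) = 0.000000
Backward induction: V(k, j) = exp(-r*dt) * [p_u * V(k+1, j+1) + p_m * V(k+1, j) + p_d * V(k+1, j-1)]
  V(2,-2) = exp(-r*dt) * [p_u*0.576263 + p_m*1.621256 + p_d*2.549627] = 1.615198
  V(2,-1) = exp(-r*dt) * [p_u*0.000000 + p_m*0.576263 + p_d*1.621256] = 0.665781
  V(2,+0) = exp(-r*dt) * [p_u*0.000000 + p_m*0.000000 + p_d*0.576263] = 0.100178
  V(2,+1) = exp(-r*dt) * [p_u*0.000000 + p_m*0.000000 + p_d*0.000000] = 0.000000
  V(2,+2) = exp(-r*dt) * [p_u*0.000000 + p_m*0.000000 + p_d*0.000000] = 0.000000
  V(1,-1) = exp(-r*dt) * [p_u*0.100178 + p_m*0.665781 + p_d*1.615198] = 0.740327
  V(1,+0) = exp(-r*dt) * [p_u*0.000000 + p_m*0.100178 + p_d*0.665781] = 0.182484
  V(1,+1) = exp(-r*dt) * [p_u*0.000000 + p_m*0.000000 + p_d*0.100178] = 0.017415
  V(0,+0) = exp(-r*dt) * [p_u*0.017415 + p_m*0.182484 + p_d*0.740327] = 0.253054


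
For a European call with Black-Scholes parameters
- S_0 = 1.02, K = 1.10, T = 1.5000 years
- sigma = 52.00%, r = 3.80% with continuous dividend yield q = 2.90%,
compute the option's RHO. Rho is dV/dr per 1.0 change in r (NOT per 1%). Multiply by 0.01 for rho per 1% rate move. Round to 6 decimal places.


d1 = 0.2210702923; d2 = -0.4157970408
phi(d1) = 0.3893118560; exp(-qT) = 0.9574325541; exp(-rT) = 0.9445940694
N(d2) = 0.3387792622
Rho = K*T*exp(-rT)*N(d2) = 1.1000 * 1.5000 * 0.9445940694 * 0.3387792622 = 0.528015

Answer: Rho = 0.528015


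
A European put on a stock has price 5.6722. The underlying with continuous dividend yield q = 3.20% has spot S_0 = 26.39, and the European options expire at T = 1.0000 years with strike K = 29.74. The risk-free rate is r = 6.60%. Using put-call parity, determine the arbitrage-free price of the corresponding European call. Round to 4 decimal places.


Put-call parity: C - P = S_0 * exp(-qT) - K * exp(-rT).
S_0 * exp(-qT) = 26.3900 * 0.96850658 = 25.55888870
K * exp(-rT) = 29.7400 * 0.93613086 = 27.84053190
C = P + S*exp(-qT) - K*exp(-rT)
C = 5.6722 + 25.55888870 - 27.84053190 = 3.3906

Answer: Call price = 3.3906


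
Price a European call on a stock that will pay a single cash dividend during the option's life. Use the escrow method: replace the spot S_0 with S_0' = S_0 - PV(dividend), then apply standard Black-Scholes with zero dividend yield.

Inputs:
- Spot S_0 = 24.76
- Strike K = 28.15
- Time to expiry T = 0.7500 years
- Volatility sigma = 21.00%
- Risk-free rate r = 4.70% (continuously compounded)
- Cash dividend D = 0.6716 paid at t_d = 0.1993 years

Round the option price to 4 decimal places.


PV(D) = D * exp(-r * t_d) = 0.6716 * 0.99067663 = 0.66533843
S_0' = S_0 - PV(D) = 24.7600 - 0.66533843 = 24.09466157
d1 = (ln(S_0'/K) + (r + sigma^2/2)*T) / (sigma*sqrt(T)) = -0.57058455
d2 = d1 - sigma*sqrt(T) = -0.75244988
exp(-rT) = 0.96536405
N(d1) = 0.28414065; N(d2) = 0.22589028
C = S_0' * N(d1) - K * exp(-rT) * N(d2) = 24.09466157 * 0.28414065 - 28.1500 * 0.96536405 * 0.22589028 = 0.7077

Answer: Price = 0.7077


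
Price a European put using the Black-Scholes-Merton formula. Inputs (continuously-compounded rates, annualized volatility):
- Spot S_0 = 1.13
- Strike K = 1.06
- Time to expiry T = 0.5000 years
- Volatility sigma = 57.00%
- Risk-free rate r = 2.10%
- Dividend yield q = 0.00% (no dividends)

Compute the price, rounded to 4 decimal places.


d1 = (ln(S/K) + (r - q + 0.5*sigma^2) * T) / (sigma * sqrt(T)) = 0.38623841
d2 = d1 - sigma * sqrt(T) = -0.01681246
exp(-rT) = 0.98955493; exp(-qT) = 1.00000000
P = K * exp(-rT) * N(-d2) - S_0 * exp(-qT) * N(-d1)
N(-d1) = 0.34966006; N(-d2) = 0.50670688
P = 1.0600 * 0.98955493 * 0.50670688 - 1.1300 * 1.00000000 * 0.34966006 = 0.1364

Answer: Price = 0.1364


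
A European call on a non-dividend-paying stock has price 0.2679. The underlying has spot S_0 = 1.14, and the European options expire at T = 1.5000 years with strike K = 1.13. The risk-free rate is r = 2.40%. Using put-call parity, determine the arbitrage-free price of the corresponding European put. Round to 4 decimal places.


Put-call parity: C - P = S_0 * exp(-qT) - K * exp(-rT).
S_0 * exp(-qT) = 1.1400 * 1.00000000 = 1.14000000
K * exp(-rT) = 1.1300 * 0.96464029 = 1.09004353
P = C - S*exp(-qT) + K*exp(-rT)
P = 0.2679 - 1.14000000 + 1.09004353 = 0.2179

Answer: Put price = 0.2179


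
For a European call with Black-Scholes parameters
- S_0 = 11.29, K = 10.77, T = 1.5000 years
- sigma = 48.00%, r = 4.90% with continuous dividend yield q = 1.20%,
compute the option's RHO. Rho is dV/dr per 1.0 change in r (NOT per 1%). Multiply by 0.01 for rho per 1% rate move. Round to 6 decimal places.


d1 = 0.4685548759; d2 = -0.1193226624
phi(d1) = 0.3574676648; exp(-qT) = 0.9821610324; exp(-rT) = 0.9291361458
N(d2) = 0.4525098649
Rho = K*T*exp(-rT)*N(d2) = 10.7700 * 1.5000 * 0.9291361458 * 0.4525098649 = 6.792261

Answer: Rho = 6.792261


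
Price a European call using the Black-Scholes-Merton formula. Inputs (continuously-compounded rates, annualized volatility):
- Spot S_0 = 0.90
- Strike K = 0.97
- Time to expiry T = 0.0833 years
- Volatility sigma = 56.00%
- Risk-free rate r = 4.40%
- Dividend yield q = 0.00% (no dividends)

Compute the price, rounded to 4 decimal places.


d1 = (ln(S/K) + (r - q + 0.5*sigma^2) * T) / (sigma * sqrt(T)) = -0.35993443
d2 = d1 - sigma * sqrt(T) = -0.52156017
exp(-rT) = 0.99634151; exp(-qT) = 1.00000000
C = S_0 * exp(-qT) * N(d1) - K * exp(-rT) * N(d2)
N(d1) = 0.35944809; N(d2) = 0.30098830
C = 0.9000 * 1.00000000 * 0.35944809 - 0.9700 * 0.99634151 * 0.30098830 = 0.0326

Answer: Price = 0.0326


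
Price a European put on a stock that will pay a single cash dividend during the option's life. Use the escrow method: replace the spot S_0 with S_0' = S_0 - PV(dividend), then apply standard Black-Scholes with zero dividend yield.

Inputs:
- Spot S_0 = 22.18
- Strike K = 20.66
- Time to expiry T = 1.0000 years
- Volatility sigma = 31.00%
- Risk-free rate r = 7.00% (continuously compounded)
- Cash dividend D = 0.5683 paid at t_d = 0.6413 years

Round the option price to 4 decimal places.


Answer: Price = 1.5056

Derivation:
PV(D) = D * exp(-r * t_d) = 0.5683 * 0.95610169 = 0.54335259
S_0' = S_0 - PV(D) = 22.1800 - 0.54335259 = 21.63664741
d1 = (ln(S_0'/K) + (r + sigma^2/2)*T) / (sigma*sqrt(T)) = 0.52980340
d2 = d1 - sigma*sqrt(T) = 0.21980340
exp(-rT) = 0.93239382
N(-d1) = 0.29812413; N(-d2) = 0.41301214
P = K * exp(-rT) * N(-d2) - S_0' * N(-d1) = 20.6600 * 0.93239382 * 0.41301214 - 21.63664741 * 0.29812413 = 1.5056


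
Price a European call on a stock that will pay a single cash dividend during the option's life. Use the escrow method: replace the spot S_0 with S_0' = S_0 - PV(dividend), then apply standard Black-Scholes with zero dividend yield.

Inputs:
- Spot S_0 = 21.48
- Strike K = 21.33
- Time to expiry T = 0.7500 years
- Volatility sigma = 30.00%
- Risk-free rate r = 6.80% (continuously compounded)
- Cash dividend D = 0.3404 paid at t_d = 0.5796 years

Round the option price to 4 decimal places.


PV(D) = D * exp(-r * t_d) = 0.3404 * 0.96135378 = 0.32724483
S_0' = S_0 - PV(D) = 21.4800 - 0.32724483 = 21.15275517
d1 = (ln(S_0'/K) + (r + sigma^2/2)*T) / (sigma*sqrt(T)) = 0.29408542
d2 = d1 - sigma*sqrt(T) = 0.03427780
exp(-rT) = 0.95027867
N(d1) = 0.61565368; N(d2) = 0.51367218
C = S_0' * N(d1) - K * exp(-rT) * N(d2) = 21.15275517 * 0.61565368 - 21.3300 * 0.95027867 * 0.51367218 = 2.6109

Answer: Price = 2.6109


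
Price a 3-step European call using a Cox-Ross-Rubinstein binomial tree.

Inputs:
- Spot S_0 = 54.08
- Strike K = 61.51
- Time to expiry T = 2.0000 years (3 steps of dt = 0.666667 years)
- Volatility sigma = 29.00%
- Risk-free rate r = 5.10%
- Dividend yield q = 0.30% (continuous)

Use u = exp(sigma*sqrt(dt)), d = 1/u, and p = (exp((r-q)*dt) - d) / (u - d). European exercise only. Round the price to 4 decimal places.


Answer: Price = V(0,0) = 8.2016

Derivation:
dt = T/N = 0.666667
u = exp(sigma*sqrt(dt)) = 1.267167; d = 1/u = 0.789162
p = (exp((r-q)*dt) - d) / (u - d) = 0.509106
Discount per step: exp(-r*dt) = 0.966572
Stock lattice S(k, i) with i counting down-moves:
  k=0: S(0,0) = 54.0800
  k=1: S(1,0) = 68.5284; S(1,1) = 42.6779
  k=2: S(2,0) = 86.8370; S(2,1) = 54.0800; S(2,2) = 33.6797
  k=3: S(3,0) = 110.0370; S(3,1) = 68.5284; S(3,2) = 42.6779; S(3,3) = 26.5788
Terminal payoffs V(N, i) = max(S_T - K, 0):
  V(3,0) = 48.526976; V(3,1) = 7.018412; V(3,2) = 0.000000; V(3,3) = 0.000000
Backward induction: V(k, i) = exp(-r*dt) * [p * V(k+1, i) + (1-p) * V(k+1, i+1)].
  V(2,0) = exp(-r*dt) * [p*48.526976 + (1-p)*7.018412] = 27.209656
  V(2,1) = exp(-r*dt) * [p*7.018412 + (1-p)*0.000000] = 3.453675
  V(2,2) = exp(-r*dt) * [p*0.000000 + (1-p)*0.000000] = 0.000000
  V(1,0) = exp(-r*dt) * [p*27.209656 + (1-p)*3.453675] = 15.028253
  V(1,1) = exp(-r*dt) * [p*3.453675 + (1-p)*0.000000] = 1.699512
  V(0,0) = exp(-r*dt) * [p*15.028253 + (1-p)*1.699512] = 8.201611


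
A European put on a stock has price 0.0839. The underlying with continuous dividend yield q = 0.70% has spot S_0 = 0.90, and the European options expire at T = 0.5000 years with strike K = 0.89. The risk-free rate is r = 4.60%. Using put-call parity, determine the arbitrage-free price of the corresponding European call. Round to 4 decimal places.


Answer: Call price = 0.1110

Derivation:
Put-call parity: C - P = S_0 * exp(-qT) - K * exp(-rT).
S_0 * exp(-qT) = 0.9000 * 0.99650612 = 0.89685551
K * exp(-rT) = 0.8900 * 0.97726248 = 0.86976361
C = P + S*exp(-qT) - K*exp(-rT)
C = 0.0839 + 0.89685551 - 0.86976361 = 0.1110


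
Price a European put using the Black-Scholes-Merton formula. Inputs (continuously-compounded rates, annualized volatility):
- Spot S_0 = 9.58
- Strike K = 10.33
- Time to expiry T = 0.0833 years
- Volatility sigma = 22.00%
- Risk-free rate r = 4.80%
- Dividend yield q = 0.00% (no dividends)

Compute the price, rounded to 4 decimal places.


d1 = (ln(S/K) + (r - q + 0.5*sigma^2) * T) / (sigma * sqrt(T)) = -1.09236205
d2 = d1 - sigma * sqrt(T) = -1.15585787
exp(-rT) = 0.99600958; exp(-qT) = 1.00000000
P = K * exp(-rT) * N(-d2) - S_0 * exp(-qT) * N(-d1)
N(-d1) = 0.86266300; N(-d2) = 0.87613035
P = 10.3300 * 0.99600958 * 0.87613035 - 9.5800 * 1.00000000 * 0.86266300 = 0.7500

Answer: Price = 0.7500


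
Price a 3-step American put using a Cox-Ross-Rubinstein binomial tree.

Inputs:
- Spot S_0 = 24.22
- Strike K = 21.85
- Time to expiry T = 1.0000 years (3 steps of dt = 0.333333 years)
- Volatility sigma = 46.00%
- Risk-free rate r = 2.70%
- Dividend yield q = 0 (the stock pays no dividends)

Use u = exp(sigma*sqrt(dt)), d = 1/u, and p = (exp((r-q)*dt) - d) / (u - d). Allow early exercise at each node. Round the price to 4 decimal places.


dt = T/N = 0.333333
u = exp(sigma*sqrt(dt)) = 1.304189; d = 1/u = 0.766760
p = (exp((r-q)*dt) - d) / (u - d) = 0.450814
Discount per step: exp(-r*dt) = 0.991040
Stock lattice S(k, i) with i counting down-moves:
  k=0: S(0,0) = 24.2200
  k=1: S(1,0) = 31.5874; S(1,1) = 18.5709
  k=2: S(2,0) = 41.1960; S(2,1) = 24.2200; S(2,2) = 14.2395
  k=3: S(3,0) = 53.7273; S(3,1) = 31.5874; S(3,2) = 18.5709; S(3,3) = 10.9182
Terminal payoffs V(N, i) = max(K - S_T, 0):
  V(3,0) = 0.000000; V(3,1) = 0.000000; V(3,2) = 3.279067; V(3,3) = 10.931754
Backward induction: V(k, i) = exp(-r*dt) * [p * V(k+1, i) + (1-p) * V(k+1, i+1)]; then take max(V_cont, immediate exercise) for American.
  V(2,0) = exp(-r*dt) * [p*0.000000 + (1-p)*0.000000] = 0.000000; exercise = 0.000000; V(2,0) = max -> 0.000000
  V(2,1) = exp(-r*dt) * [p*0.000000 + (1-p)*3.279067] = 1.784682; exercise = 0.000000; V(2,1) = max -> 1.784682
  V(2,2) = exp(-r*dt) * [p*3.279067 + (1-p)*10.931754] = 7.414779; exercise = 7.610547; V(2,2) = max -> 7.610547
  V(1,0) = exp(-r*dt) * [p*0.000000 + (1-p)*1.784682] = 0.971341; exercise = 0.000000; V(1,0) = max -> 0.971341
  V(1,1) = exp(-r*dt) * [p*1.784682 + (1-p)*7.610547] = 4.939508; exercise = 3.279067; V(1,1) = max -> 4.939508
  V(0,0) = exp(-r*dt) * [p*0.971341 + (1-p)*4.939508] = 3.122373; exercise = 0.000000; V(0,0) = max -> 3.122373

Answer: Price = V(0,0) = 3.1224


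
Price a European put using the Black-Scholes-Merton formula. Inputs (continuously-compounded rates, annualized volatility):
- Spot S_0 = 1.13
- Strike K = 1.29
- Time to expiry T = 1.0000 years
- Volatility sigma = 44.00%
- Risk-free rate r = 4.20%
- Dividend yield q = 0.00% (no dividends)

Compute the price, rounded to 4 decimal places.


Answer: Price = 0.2638

Derivation:
d1 = (ln(S/K) + (r - q + 0.5*sigma^2) * T) / (sigma * sqrt(T)) = 0.01448958
d2 = d1 - sigma * sqrt(T) = -0.42551042
exp(-rT) = 0.95886978; exp(-qT) = 1.00000000
P = K * exp(-rT) * N(-d2) - S_0 * exp(-qT) * N(-d1)
N(-d1) = 0.49421970; N(-d2) = 0.66476769
P = 1.2900 * 0.95886978 * 0.66476769 - 1.1300 * 1.00000000 * 0.49421970 = 0.2638


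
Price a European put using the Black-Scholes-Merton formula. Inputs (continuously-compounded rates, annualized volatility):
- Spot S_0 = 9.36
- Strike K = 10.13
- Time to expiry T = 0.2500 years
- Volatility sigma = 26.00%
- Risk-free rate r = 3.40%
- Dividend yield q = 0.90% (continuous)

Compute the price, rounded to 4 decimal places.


Answer: Price = 0.9315

Derivation:
d1 = (ln(S/K) + (r - q + 0.5*sigma^2) * T) / (sigma * sqrt(T)) = -0.49504637
d2 = d1 - sigma * sqrt(T) = -0.62504637
exp(-rT) = 0.99153602; exp(-qT) = 0.99775253
P = K * exp(-rT) * N(-d2) - S_0 * exp(-qT) * N(-d1)
N(-d1) = 0.68971630; N(-d2) = 0.73402969
P = 10.1300 * 0.99153602 * 0.73402969 - 9.3600 * 0.99775253 * 0.68971630 = 0.9315


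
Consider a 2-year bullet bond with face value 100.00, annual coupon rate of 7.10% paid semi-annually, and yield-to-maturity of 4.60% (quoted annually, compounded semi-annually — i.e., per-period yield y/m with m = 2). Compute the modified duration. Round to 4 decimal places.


Answer: Modified duration = 1.8593

Derivation:
Coupon per period c = face * coupon_rate / m = 3.550000
Periods per year m = 2; per-period yield y/m = 0.023000
Number of cashflows N = 4
Cashflows (t years, CF_t, discount factor 1/(1+y/m)^(m*t), PV):
  t = 0.5000: CF_t = 3.550000, DF = 0.977517, PV = 3.470186
  t = 1.0000: CF_t = 3.550000, DF = 0.955540, PV = 3.392166
  t = 1.5000: CF_t = 3.550000, DF = 0.934056, PV = 3.315900
  t = 2.0000: CF_t = 103.550000, DF = 0.913056, PV = 94.546960
Price P = sum_t PV_t = 104.725212
First compute Macaulay numerator sum_t t * PV_t:
  t * PV_t at t = 0.5000: 1.735093
  t * PV_t at t = 1.0000: 3.392166
  t * PV_t at t = 1.5000: 4.973850
  t * PV_t at t = 2.0000: 189.093920
Macaulay duration D = 199.195029 / 104.725212 = 1.902073
Modified duration = D / (1 + y/m) = 1.902073 / (1 + 0.023000) = 1.859309


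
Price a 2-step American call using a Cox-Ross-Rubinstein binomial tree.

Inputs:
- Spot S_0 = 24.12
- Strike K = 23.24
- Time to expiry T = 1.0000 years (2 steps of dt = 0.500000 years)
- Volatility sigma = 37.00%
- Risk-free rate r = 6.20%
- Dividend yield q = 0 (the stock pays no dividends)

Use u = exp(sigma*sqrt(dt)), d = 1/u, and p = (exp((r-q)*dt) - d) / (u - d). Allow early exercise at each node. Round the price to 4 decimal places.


dt = T/N = 0.500000
u = exp(sigma*sqrt(dt)) = 1.299045; d = 1/u = 0.769796
p = (exp((r-q)*dt) - d) / (u - d) = 0.494454
Discount per step: exp(-r*dt) = 0.969476
Stock lattice S(k, i) with i counting down-moves:
  k=0: S(0,0) = 24.1200
  k=1: S(1,0) = 31.3330; S(1,1) = 18.5675
  k=2: S(2,0) = 40.7029; S(2,1) = 24.1200; S(2,2) = 14.2932
Terminal payoffs V(N, i) = max(S_T - K, 0):
  V(2,0) = 17.462943; V(2,1) = 0.880000; V(2,2) = 0.000000
Backward induction: V(k, i) = exp(-r*dt) * [p * V(k+1, i) + (1-p) * V(k+1, i+1)]; then take max(V_cont, immediate exercise) for American.
  V(1,0) = exp(-r*dt) * [p*17.462943 + (1-p)*0.880000] = 8.802357; exercise = 8.092969; V(1,0) = max -> 8.802357
  V(1,1) = exp(-r*dt) * [p*0.880000 + (1-p)*0.000000] = 0.421838; exercise = 0.000000; V(1,1) = max -> 0.421838
  V(0,0) = exp(-r*dt) * [p*8.802357 + (1-p)*0.421838] = 4.426257; exercise = 0.880000; V(0,0) = max -> 4.426257

Answer: Price = V(0,0) = 4.4263


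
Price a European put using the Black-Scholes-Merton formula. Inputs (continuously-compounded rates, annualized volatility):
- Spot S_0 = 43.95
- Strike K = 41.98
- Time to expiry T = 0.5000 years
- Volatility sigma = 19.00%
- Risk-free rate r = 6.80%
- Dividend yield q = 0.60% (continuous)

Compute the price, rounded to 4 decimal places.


Answer: Price = 0.9985

Derivation:
d1 = (ln(S/K) + (r - q + 0.5*sigma^2) * T) / (sigma * sqrt(T)) = 0.63925661
d2 = d1 - sigma * sqrt(T) = 0.50490632
exp(-rT) = 0.96657150; exp(-qT) = 0.99700450
P = K * exp(-rT) * N(-d2) - S_0 * exp(-qT) * N(-d1)
N(-d1) = 0.26132801; N(-d2) = 0.30681232
P = 41.9800 * 0.96657150 * 0.30681232 - 43.9500 * 0.99700450 * 0.26132801 = 0.9985


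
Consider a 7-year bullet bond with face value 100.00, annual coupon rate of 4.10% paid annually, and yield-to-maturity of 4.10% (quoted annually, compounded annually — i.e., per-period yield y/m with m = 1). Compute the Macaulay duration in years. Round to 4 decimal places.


Coupon per period c = face * coupon_rate / m = 4.100000
Periods per year m = 1; per-period yield y/m = 0.041000
Number of cashflows N = 7
Cashflows (t years, CF_t, discount factor 1/(1+y/m)^(m*t), PV):
  t = 1.0000: CF_t = 4.100000, DF = 0.960615, PV = 3.938521
  t = 2.0000: CF_t = 4.100000, DF = 0.922781, PV = 3.783401
  t = 3.0000: CF_t = 4.100000, DF = 0.886437, PV = 3.634391
  t = 4.0000: CF_t = 4.100000, DF = 0.851524, PV = 3.491250
  t = 5.0000: CF_t = 4.100000, DF = 0.817987, PV = 3.353746
  t = 6.0000: CF_t = 4.100000, DF = 0.785770, PV = 3.221658
  t = 7.0000: CF_t = 104.100000, DF = 0.754823, PV = 78.577032
Price P = sum_t PV_t = 100.000000
Macaulay numerator sum_t t * PV_t:
  t * PV_t at t = 1.0000: 3.938521
  t * PV_t at t = 2.0000: 7.566802
  t * PV_t at t = 3.0000: 10.903173
  t * PV_t at t = 4.0000: 13.965000
  t * PV_t at t = 5.0000: 16.768732
  t * PV_t at t = 6.0000: 19.329950
  t * PV_t at t = 7.0000: 550.039227
Macaulay duration D = (sum_t t * PV_t) / P = 622.511405 / 100.000000 = 6.225114

Answer: Macaulay duration = 6.2251 years


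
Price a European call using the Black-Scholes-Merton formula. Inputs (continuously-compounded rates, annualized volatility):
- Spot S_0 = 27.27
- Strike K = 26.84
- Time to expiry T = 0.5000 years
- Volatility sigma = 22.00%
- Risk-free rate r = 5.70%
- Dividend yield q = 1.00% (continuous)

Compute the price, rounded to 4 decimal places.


d1 = (ln(S/K) + (r - q + 0.5*sigma^2) * T) / (sigma * sqrt(T)) = 0.33101523
d2 = d1 - sigma * sqrt(T) = 0.17545174
exp(-rT) = 0.97190229; exp(-qT) = 0.99501248
C = S_0 * exp(-qT) * N(d1) - K * exp(-rT) * N(d2)
N(d1) = 0.62968351; N(d2) = 0.56963765
C = 27.2700 * 0.99501248 * 0.62968351 - 26.8400 * 0.97190229 * 0.56963765 = 2.2263

Answer: Price = 2.2263


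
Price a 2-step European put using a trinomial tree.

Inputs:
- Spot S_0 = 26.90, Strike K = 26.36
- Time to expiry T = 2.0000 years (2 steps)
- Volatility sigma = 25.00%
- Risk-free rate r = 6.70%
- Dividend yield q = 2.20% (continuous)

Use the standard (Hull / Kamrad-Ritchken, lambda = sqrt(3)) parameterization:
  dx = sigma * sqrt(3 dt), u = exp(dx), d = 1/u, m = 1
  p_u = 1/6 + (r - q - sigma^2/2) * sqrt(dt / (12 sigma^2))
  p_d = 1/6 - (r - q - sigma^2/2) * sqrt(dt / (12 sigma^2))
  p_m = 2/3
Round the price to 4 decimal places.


dt = T/N = 1.000000; dx = sigma*sqrt(3*dt) = 0.433013
u = exp(dx) = 1.541896; d = 1/u = 0.648552
p_u = 0.182544, p_m = 0.666667, p_d = 0.150790
Discount per step: exp(-r*dt) = 0.935195
Stock lattice S(k, j) with j the centered position index:
  k=0: S(0,+0) = 26.9000
  k=1: S(1,-1) = 17.4461; S(1,+0) = 26.9000; S(1,+1) = 41.4770
  k=2: S(2,-2) = 11.3147; S(2,-1) = 17.4461; S(2,+0) = 26.9000; S(2,+1) = 41.4770; S(2,+2) = 63.9532
Terminal payoffs V(N, j) = max(K - S_T, 0):
  V(2,-2) = 15.045321; V(2,-1) = 8.913944; V(2,+0) = 0.000000; V(2,+1) = 0.000000; V(2,+2) = 0.000000
Backward induction: V(k, j) = exp(-r*dt) * [p_u * V(k+1, j+1) + p_m * V(k+1, j) + p_d * V(k+1, j-1)]
  V(1,-1) = exp(-r*dt) * [p_u*0.000000 + p_m*8.913944 + p_d*15.045321] = 7.679175
  V(1,+0) = exp(-r*dt) * [p_u*0.000000 + p_m*0.000000 + p_d*8.913944] = 1.257023
  V(1,+1) = exp(-r*dt) * [p_u*0.000000 + p_m*0.000000 + p_d*0.000000] = 0.000000
  V(0,+0) = exp(-r*dt) * [p_u*0.000000 + p_m*1.257023 + p_d*7.679175] = 1.866607

Answer: Price = V(0,0) = 1.8666


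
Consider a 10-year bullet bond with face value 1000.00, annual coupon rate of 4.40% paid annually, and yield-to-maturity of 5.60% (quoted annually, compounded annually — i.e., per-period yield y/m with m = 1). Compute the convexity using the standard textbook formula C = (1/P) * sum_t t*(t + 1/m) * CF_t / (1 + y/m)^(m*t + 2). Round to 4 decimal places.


Coupon per period c = face * coupon_rate / m = 44.000000
Periods per year m = 1; per-period yield y/m = 0.056000
Number of cashflows N = 10
Cashflows (t years, CF_t, discount factor 1/(1+y/m)^(m*t), PV):
  t = 1.0000: CF_t = 44.000000, DF = 0.946970, PV = 41.666667
  t = 2.0000: CF_t = 44.000000, DF = 0.896752, PV = 39.457071
  t = 3.0000: CF_t = 44.000000, DF = 0.849197, PV = 37.364650
  t = 4.0000: CF_t = 44.000000, DF = 0.804163, PV = 35.383192
  t = 5.0000: CF_t = 44.000000, DF = 0.761518, PV = 33.506810
  t = 6.0000: CF_t = 44.000000, DF = 0.721135, PV = 31.729934
  t = 7.0000: CF_t = 44.000000, DF = 0.682893, PV = 30.047286
  t = 8.0000: CF_t = 44.000000, DF = 0.646679, PV = 28.453869
  t = 9.0000: CF_t = 44.000000, DF = 0.612385, PV = 26.944952
  t = 10.0000: CF_t = 1044.000000, DF = 0.579910, PV = 605.426347
Price P = sum_t PV_t = 909.980777
Convexity numerator sum_t t*(t + 1/m) * CF_t / (1+y/m)^(m*t + 2):
  t = 1.0000: term = 74.729301
  t = 2.0000: term = 212.299149
  t = 3.0000: term = 402.081722
  t = 4.0000: term = 634.598678
  t = 5.0000: term = 901.418577
  t = 6.0000: term = 1195.062507
  t = 7.0000: term = 1508.917307
  t = 8.0000: term = 1837.155812
  t = 9.0000: term = 2174.663603
  t = 10.0000: term = 59720.875452
Convexity = (1/P) * sum = 68661.802106 / 909.980777 = 75.454124

Answer: Convexity = 75.4541


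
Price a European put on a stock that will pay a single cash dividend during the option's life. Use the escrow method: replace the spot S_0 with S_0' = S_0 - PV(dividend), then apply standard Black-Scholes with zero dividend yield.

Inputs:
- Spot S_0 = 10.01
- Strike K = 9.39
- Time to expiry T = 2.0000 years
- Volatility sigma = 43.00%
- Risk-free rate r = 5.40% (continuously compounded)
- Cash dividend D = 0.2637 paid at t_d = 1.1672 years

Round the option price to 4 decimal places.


PV(D) = D * exp(-r * t_d) = 0.2637 * 0.93891643 = 0.24759226
S_0' = S_0 - PV(D) = 10.0100 - 0.24759226 = 9.76240774
d1 = (ln(S_0'/K) + (r + sigma^2/2)*T) / (sigma*sqrt(T)) = 0.54561308
d2 = d1 - sigma*sqrt(T) = -0.06249875
exp(-rT) = 0.89762760
N(-d1) = 0.29266596; N(-d2) = 0.52491717
P = K * exp(-rT) * N(-d2) - S_0' * N(-d1) = 9.3900 * 0.89762760 * 0.52491717 - 9.76240774 * 0.29266596 = 1.5673

Answer: Price = 1.5673


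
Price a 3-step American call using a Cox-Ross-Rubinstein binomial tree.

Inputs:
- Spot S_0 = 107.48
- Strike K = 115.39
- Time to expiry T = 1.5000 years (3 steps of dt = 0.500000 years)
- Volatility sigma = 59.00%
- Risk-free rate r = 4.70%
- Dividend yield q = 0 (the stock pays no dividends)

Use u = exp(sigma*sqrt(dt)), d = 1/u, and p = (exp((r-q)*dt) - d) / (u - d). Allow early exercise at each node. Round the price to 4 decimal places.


Answer: Price = V(0,0) = 32.4636

Derivation:
dt = T/N = 0.500000
u = exp(sigma*sqrt(dt)) = 1.517695; d = 1/u = 0.658894
p = (exp((r-q)*dt) - d) / (u - d) = 0.424876
Discount per step: exp(-r*dt) = 0.976774
Stock lattice S(k, i) with i counting down-moves:
  k=0: S(0,0) = 107.4800
  k=1: S(1,0) = 163.1219; S(1,1) = 70.8179
  k=2: S(2,0) = 247.5694; S(2,1) = 107.4800; S(2,2) = 46.6615
  k=3: S(3,0) = 375.7349; S(3,1) = 163.1219; S(3,2) = 70.8179; S(3,3) = 30.7450
Terminal payoffs V(N, i) = max(S_T - K, 0):
  V(3,0) = 260.344879; V(3,1) = 47.731902; V(3,2) = 0.000000; V(3,3) = 0.000000
Backward induction: V(k, i) = exp(-r*dt) * [p * V(k+1, i) + (1-p) * V(k+1, i+1)]; then take max(V_cont, immediate exercise) for American.
  V(2,0) = exp(-r*dt) * [p*260.344879 + (1-p)*47.731902] = 134.859411; exercise = 132.179360; V(2,0) = max -> 134.859411
  V(2,1) = exp(-r*dt) * [p*47.731902 + (1-p)*0.000000] = 19.809131; exercise = 0.000000; V(2,1) = max -> 19.809131
  V(2,2) = exp(-r*dt) * [p*0.000000 + (1-p)*0.000000] = 0.000000; exercise = 0.000000; V(2,2) = max -> 0.000000
  V(1,0) = exp(-r*dt) * [p*134.859411 + (1-p)*19.809131] = 67.095855; exercise = 47.731902; V(1,0) = max -> 67.095855
  V(1,1) = exp(-r*dt) * [p*19.809131 + (1-p)*0.000000] = 8.220952; exercise = 0.000000; V(1,1) = max -> 8.220952
  V(0,0) = exp(-r*dt) * [p*67.095855 + (1-p)*8.220952] = 32.463580; exercise = 0.000000; V(0,0) = max -> 32.463580
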